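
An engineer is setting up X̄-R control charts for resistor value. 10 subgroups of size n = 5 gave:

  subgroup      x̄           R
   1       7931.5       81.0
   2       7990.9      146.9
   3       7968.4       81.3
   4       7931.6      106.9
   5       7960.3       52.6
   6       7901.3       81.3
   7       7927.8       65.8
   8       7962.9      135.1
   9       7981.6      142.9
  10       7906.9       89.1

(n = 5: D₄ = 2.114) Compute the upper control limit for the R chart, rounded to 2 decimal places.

R̄ = (81.0 + 146.9 + 81.3 + 106.9 + 52.6 + 81.3 + 65.8 + 135.1 + 142.9 + 89.1) / 10 = 982.9000 / 10 = 98.2900
UCL_R = D₄·R̄ = 2.114 × 98.2900 = 207.7851

207.79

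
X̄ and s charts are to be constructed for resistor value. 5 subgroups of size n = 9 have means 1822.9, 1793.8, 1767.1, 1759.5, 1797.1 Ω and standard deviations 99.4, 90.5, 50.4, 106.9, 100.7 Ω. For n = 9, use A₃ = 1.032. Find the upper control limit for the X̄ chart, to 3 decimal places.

X̄̄ = (1822.9 + 1793.8 + 1767.1 + 1759.5 + 1797.1) / 5 = 1788.0800
s̄ = (99.4 + 90.5 + 50.4 + 106.9 + 100.7) / 5 = 89.5800
UCL = X̄̄ + A₃·s̄ = 1788.0800 + 1.032 × 89.5800 = 1880.5266

1880.527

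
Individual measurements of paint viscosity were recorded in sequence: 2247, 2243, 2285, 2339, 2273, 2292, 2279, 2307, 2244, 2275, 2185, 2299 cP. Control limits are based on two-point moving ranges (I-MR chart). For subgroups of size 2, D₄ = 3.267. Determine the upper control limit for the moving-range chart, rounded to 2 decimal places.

155.63

Moving ranges: 4, 42, 54, 66, 19, 13, 28, 63, 31, 90, 114; M̄R̄ = 524.0000 / 11 = 47.6364
UCL_MR = D₄·M̄R̄ = 3.267 × 47.6364 = 155.6280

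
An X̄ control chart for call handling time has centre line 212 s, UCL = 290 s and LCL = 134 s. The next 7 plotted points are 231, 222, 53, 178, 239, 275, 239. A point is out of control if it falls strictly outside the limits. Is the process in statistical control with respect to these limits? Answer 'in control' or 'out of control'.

out of control

Compare each point to [134, 290]: sample 3 = 53 < LCL.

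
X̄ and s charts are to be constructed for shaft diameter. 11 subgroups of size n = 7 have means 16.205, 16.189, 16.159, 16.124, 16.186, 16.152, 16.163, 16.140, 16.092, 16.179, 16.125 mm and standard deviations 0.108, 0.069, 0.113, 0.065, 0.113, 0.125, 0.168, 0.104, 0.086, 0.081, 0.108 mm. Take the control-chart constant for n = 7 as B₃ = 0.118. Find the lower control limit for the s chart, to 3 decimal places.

0.012

s̄ = (0.108 + 0.069 + 0.113 + 0.065 + 0.113 + 0.125 + 0.168 + 0.104 + 0.086 + 0.081 + 0.108) / 11 = 0.1036
LCL_s = B₃·s̄ = 0.118 × 0.1036 = 0.0122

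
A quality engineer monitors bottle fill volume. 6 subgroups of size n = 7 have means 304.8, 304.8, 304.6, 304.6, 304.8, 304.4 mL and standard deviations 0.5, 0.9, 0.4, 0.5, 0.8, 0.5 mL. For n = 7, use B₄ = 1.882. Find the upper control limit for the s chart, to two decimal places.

1.13

s̄ = (0.5 + 0.9 + 0.4 + 0.5 + 0.8 + 0.5) / 6 = 0.6000
UCL_s = B₄·s̄ = 1.882 × 0.6000 = 1.1292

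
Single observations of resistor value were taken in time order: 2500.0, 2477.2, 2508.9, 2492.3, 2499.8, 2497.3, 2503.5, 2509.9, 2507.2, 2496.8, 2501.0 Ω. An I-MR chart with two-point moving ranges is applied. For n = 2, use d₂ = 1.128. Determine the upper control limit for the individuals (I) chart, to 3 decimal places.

2528.967

X̄ = (2500.0 + 2477.2 + 2508.9 + 2492.3 + 2499.8 + 2497.3 + 2503.5 + 2509.9 + 2507.2 + 2496.8 + 2501.0) / 11 = 2499.4455
Moving ranges: 22.8, 31.7, 16.6, 7.5, 2.5, 6.2, 6.4, 2.7, 10.4, 4.2; M̄R̄ = 111.0000 / 10 = 11.1000
UCL = X̄ + 3·M̄R̄/d₂ = 2499.4455 + 3 × 11.1000 / 1.128 = 2528.9667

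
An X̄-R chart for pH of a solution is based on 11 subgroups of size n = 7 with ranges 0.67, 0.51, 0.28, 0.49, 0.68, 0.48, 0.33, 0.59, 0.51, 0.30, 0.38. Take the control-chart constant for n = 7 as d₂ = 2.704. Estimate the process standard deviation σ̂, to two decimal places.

R̄ = (0.67 + 0.51 + 0.28 + 0.49 + 0.68 + 0.48 + 0.33 + 0.59 + 0.51 + 0.30 + 0.38) / 11 = 0.4745
σ̂ = R̄ / d₂ = 0.4745 / 2.704 = 0.1755

0.18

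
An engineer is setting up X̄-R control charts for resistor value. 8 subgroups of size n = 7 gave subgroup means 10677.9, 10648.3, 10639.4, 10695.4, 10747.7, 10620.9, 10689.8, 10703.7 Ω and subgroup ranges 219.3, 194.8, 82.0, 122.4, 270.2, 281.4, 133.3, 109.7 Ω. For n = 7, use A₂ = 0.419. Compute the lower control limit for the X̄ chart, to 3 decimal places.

10603.876

X̄̄ = (10677.9 + 10648.3 + 10639.4 + 10695.4 + 10747.7 + 10620.9 + 10689.8 + 10703.7) / 8 = 85423.1000 / 8 = 10677.8875
R̄ = (219.3 + 194.8 + 82.0 + 122.4 + 270.2 + 281.4 + 133.3 + 109.7) / 8 = 1413.1000 / 8 = 176.6375
LCL = X̄̄ − A₂·R̄ = 10677.8875 − 0.419 × 176.6375 = 10603.8764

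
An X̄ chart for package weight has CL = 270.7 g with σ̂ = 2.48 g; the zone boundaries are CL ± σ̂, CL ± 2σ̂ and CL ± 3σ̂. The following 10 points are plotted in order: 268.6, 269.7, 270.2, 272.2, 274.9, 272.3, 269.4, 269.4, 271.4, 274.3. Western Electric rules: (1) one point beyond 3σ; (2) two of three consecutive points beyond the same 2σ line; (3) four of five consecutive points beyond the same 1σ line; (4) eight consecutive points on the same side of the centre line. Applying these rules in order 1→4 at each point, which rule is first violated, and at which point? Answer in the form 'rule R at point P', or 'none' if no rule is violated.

Zone of each point (C = within 1σ̂, B = 1σ̂–2σ̂, A = 2σ̂–3σ̂, * = beyond 3σ̂; sign = side of CL): 1:-C, 2:-C, 3:-C, 4:+C, 5:+B, 6:+C, 7:-C, 8:-C, 9:+C, 10:+B
No rule fires across all 10 points.

none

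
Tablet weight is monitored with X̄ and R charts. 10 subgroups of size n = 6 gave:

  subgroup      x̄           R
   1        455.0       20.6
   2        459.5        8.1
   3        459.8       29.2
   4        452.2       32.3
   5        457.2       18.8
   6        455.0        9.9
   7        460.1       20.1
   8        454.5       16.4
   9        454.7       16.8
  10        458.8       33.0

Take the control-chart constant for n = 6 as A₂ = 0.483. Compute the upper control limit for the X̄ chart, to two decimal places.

466.59

X̄̄ = (455.0 + 459.5 + 459.8 + 452.2 + 457.2 + 455.0 + 460.1 + 454.5 + 454.7 + 458.8) / 10 = 4566.8000 / 10 = 456.6800
R̄ = (20.6 + 8.1 + 29.2 + 32.3 + 18.8 + 9.9 + 20.1 + 16.4 + 16.8 + 33.0) / 10 = 205.2000 / 10 = 20.5200
UCL = X̄̄ + A₂·R̄ = 456.6800 + 0.483 × 20.5200 = 466.5912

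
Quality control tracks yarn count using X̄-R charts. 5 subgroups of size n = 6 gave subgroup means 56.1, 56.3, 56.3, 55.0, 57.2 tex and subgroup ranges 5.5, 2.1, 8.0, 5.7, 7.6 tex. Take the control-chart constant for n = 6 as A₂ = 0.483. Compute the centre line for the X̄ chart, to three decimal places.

X̄̄ = (56.1 + 56.3 + 56.3 + 55.0 + 57.2) / 5 = 280.9000 / 5 = 56.1800
CL = X̄̄ = 56.1800

56.180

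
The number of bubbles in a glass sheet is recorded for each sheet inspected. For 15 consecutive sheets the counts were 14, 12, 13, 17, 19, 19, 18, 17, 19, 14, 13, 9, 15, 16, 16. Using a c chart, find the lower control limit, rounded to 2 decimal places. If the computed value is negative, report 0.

3.63

c̄ = (14 + 12 + 13 + 17 + 19 + 19 + 18 + 17 + 19 + 14 + 13 + 9 + 15 + 16 + 16) / 15 = 231 / 15 = 15.4000
LCL = c̄ − 3√c̄ = 15.4000 − 3 × 3.9243 = 3.6271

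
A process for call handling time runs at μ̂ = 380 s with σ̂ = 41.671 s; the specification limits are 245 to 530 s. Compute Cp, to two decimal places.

1.14

Cp = (USL − LSL) / (6σ̂) = (530 − 245) / (6 × 41.671) = 285.0000 / 250.0260 = 1.1399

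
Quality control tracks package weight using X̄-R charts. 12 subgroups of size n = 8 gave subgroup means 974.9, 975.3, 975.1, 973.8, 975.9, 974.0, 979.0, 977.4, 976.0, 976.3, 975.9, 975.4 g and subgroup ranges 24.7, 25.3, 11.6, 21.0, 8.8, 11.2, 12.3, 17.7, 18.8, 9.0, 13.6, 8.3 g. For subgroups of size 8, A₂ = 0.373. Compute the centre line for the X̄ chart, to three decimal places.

975.750

X̄̄ = (974.9 + 975.3 + 975.1 + 973.8 + 975.9 + 974.0 + 979.0 + 977.4 + 976.0 + 976.3 + 975.9 + 975.4) / 12 = 11709.0000 / 12 = 975.7500
CL = X̄̄ = 975.7500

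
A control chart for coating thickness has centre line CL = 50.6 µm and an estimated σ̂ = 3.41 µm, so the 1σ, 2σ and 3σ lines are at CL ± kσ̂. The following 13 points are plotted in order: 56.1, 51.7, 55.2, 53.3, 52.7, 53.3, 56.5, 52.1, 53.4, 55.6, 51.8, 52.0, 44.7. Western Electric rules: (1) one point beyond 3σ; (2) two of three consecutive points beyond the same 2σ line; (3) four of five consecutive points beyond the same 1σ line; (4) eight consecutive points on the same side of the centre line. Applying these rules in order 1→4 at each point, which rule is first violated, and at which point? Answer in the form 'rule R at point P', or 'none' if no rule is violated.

Zone of each point (C = within 1σ̂, B = 1σ̂–2σ̂, A = 2σ̂–3σ̂, * = beyond 3σ̂; sign = side of CL): 1:+B, 2:+C, 3:+B, 4:+C, 5:+C, 6:+C, 7:+B, 8:+C, 9:+C, 10:+B, 11:+C, 12:+C, 13:-B
Rule 4 (eight consecutive points on the same side of the centre line) is satisfied at point 8.

rule 4 at point 8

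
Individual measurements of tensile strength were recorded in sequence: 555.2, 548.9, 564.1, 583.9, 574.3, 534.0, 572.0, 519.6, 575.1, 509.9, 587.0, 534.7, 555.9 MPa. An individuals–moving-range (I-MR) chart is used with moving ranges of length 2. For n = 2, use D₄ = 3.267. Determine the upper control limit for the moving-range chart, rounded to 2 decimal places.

Moving ranges: 6.3, 15.2, 19.8, 9.6, 40.3, 38.0, 52.4, 55.5, 65.2, 77.1, 52.3, 21.2; M̄R̄ = 452.9000 / 12 = 37.7417
UCL_MR = D₄·M̄R̄ = 3.267 × 37.7417 = 123.3020

123.30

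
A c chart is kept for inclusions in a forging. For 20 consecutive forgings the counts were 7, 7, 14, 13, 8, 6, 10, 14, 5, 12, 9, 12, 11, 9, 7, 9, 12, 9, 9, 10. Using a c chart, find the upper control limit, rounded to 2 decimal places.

c̄ = (7 + 7 + 14 + 13 + 8 + 6 + 10 + 14 + 5 + 12 + 9 + 12 + 11 + 9 + 7 + 9 + 12 + 9 + 9 + 10) / 20 = 193 / 20 = 9.6500
UCL = c̄ + 3√c̄ = 9.6500 + 3 × √9.6500 = 9.6500 + 3 × 3.1064 = 18.9693

18.97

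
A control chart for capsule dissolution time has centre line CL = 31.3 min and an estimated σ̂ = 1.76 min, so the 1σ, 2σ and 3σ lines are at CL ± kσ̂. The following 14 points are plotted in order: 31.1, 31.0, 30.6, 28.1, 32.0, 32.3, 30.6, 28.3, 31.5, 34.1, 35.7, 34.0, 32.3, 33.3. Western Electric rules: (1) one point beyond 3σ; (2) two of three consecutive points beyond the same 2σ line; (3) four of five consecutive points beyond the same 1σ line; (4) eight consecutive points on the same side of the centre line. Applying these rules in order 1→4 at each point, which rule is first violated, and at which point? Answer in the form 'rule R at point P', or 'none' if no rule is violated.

rule 3 at point 14

Zone of each point (C = within 1σ̂, B = 1σ̂–2σ̂, A = 2σ̂–3σ̂, * = beyond 3σ̂; sign = side of CL): 1:-C, 2:-C, 3:-C, 4:-B, 5:+C, 6:+C, 7:-C, 8:-B, 9:+C, 10:+B, 11:+A, 12:+B, 13:+C, 14:+B
Rule 3 (four of five consecutive points beyond the same 1σ limit) is satisfied at point 14.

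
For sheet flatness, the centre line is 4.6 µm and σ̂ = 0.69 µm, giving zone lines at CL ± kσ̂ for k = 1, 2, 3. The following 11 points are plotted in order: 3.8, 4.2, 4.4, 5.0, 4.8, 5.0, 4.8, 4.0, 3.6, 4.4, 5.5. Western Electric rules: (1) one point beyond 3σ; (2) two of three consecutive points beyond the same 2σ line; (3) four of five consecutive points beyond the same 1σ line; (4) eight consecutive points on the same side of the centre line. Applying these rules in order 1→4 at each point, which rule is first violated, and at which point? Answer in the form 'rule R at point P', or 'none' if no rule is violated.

none

Zone of each point (C = within 1σ̂, B = 1σ̂–2σ̂, A = 2σ̂–3σ̂, * = beyond 3σ̂; sign = side of CL): 1:-B, 2:-C, 3:-C, 4:+C, 5:+C, 6:+C, 7:+C, 8:-C, 9:-B, 10:-C, 11:+B
No rule fires across all 11 points.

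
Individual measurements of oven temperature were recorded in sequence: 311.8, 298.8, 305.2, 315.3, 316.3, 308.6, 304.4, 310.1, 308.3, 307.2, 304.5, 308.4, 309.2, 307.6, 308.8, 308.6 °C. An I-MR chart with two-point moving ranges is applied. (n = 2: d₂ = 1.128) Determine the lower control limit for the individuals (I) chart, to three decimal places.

297.432

X̄ = (311.8 + 298.8 + 305.2 + 315.3 + 316.3 + 308.6 + 304.4 + 310.1 + 308.3 + 307.2 + 304.5 + 308.4 + 309.2 + 307.6 + 308.8 + 308.6) / 16 = 308.3188
Moving ranges: 13.0, 6.4, 10.1, 1.0, 7.7, 4.2, 5.7, 1.8, 1.1, 2.7, 3.9, 0.8, 1.6, 1.2, 0.2; M̄R̄ = 61.4000 / 15 = 4.0933
LCL = X̄ − 3·M̄R̄/d₂ = 308.3188 − 3 × 4.0933 / 1.128 = 297.4322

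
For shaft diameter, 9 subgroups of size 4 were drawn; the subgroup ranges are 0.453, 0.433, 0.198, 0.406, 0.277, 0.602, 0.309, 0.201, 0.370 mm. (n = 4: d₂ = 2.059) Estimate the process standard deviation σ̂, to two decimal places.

R̄ = (0.453 + 0.433 + 0.198 + 0.406 + 0.277 + 0.602 + 0.309 + 0.201 + 0.370) / 9 = 0.3610
σ̂ = R̄ / d₂ = 0.3610 / 2.059 = 0.1753

0.18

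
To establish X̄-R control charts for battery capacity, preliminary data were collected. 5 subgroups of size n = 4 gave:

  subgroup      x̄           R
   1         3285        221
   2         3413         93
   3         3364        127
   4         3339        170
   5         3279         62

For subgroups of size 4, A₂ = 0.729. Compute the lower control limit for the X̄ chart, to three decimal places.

X̄̄ = (3285 + 3413 + 3364 + 3339 + 3279) / 5 = 16680.0000 / 5 = 3336.0000
R̄ = (221 + 93 + 127 + 170 + 62) / 5 = 673.0000 / 5 = 134.6000
LCL = X̄̄ − A₂·R̄ = 3336.0000 − 0.729 × 134.6000 = 3237.8766

3237.877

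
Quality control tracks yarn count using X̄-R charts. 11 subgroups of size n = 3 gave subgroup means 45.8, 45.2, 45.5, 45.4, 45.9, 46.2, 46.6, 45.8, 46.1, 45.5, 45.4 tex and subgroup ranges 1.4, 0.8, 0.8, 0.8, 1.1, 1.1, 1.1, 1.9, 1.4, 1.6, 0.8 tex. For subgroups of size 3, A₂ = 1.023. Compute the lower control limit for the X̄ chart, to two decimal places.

44.57

X̄̄ = (45.8 + 45.2 + 45.5 + 45.4 + 45.9 + 46.2 + 46.6 + 45.8 + 46.1 + 45.5 + 45.4) / 11 = 503.4000 / 11 = 45.7636
R̄ = (1.4 + 0.8 + 0.8 + 0.8 + 1.1 + 1.1 + 1.1 + 1.9 + 1.4 + 1.6 + 0.8) / 11 = 12.8000 / 11 = 1.1636
LCL = X̄̄ − A₂·R̄ = 45.7636 − 1.023 × 1.1636 = 44.5732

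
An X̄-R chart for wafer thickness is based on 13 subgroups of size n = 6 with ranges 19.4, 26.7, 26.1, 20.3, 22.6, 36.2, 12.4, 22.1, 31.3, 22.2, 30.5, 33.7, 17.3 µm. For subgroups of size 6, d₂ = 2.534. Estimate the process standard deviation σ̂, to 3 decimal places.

R̄ = (19.4 + 26.7 + 26.1 + 20.3 + 22.6 + 36.2 + 12.4 + 22.1 + 31.3 + 22.2 + 30.5 + 33.7 + 17.3) / 13 = 24.6769
σ̂ = R̄ / d₂ = 24.6769 / 2.534 = 9.7383

9.738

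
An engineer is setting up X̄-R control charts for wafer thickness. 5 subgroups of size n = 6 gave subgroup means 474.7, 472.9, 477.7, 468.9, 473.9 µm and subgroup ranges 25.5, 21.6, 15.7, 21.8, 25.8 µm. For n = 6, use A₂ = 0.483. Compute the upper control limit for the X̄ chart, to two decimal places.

484.28

X̄̄ = (474.7 + 472.9 + 477.7 + 468.9 + 473.9) / 5 = 2368.1000 / 5 = 473.6200
R̄ = (25.5 + 21.6 + 15.7 + 21.8 + 25.8) / 5 = 110.4000 / 5 = 22.0800
UCL = X̄̄ + A₂·R̄ = 473.6200 + 0.483 × 22.0800 = 484.2846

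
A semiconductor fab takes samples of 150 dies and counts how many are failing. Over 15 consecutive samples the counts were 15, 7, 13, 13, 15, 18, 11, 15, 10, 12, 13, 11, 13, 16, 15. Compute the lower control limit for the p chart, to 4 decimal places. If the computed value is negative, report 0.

0.0183

p̄ = Σdᵢ / (k·n) = 197 / (15 × 150) = 0.08756
LCL = p̄ − 3·√(p̄(1−p̄)/n) = 0.08756 − 3 × 0.02308 = 0.01832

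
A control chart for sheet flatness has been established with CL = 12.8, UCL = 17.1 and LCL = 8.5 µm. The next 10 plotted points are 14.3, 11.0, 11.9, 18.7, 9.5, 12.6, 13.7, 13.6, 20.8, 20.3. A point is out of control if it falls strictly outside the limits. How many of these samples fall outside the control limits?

3

Compare each point to [8.5, 17.1]: sample 4 = 18.7 > UCL; sample 9 = 20.8 > UCL; sample 10 = 20.3 > UCL.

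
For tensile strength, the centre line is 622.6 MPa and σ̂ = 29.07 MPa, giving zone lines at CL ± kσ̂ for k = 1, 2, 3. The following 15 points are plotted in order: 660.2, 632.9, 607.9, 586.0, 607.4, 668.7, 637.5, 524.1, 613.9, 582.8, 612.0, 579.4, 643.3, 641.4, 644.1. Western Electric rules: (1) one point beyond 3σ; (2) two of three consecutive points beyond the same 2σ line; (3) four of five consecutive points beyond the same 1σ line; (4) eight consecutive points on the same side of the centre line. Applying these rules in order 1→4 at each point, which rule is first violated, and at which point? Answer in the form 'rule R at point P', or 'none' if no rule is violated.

rule 1 at point 8

Zone of each point (C = within 1σ̂, B = 1σ̂–2σ̂, A = 2σ̂–3σ̂, * = beyond 3σ̂; sign = side of CL): 1:+B, 2:+C, 3:-C, 4:-B, 5:-C, 6:+B, 7:+C, 8:-*, 9:-C, 10:-B, 11:-C, 12:-B, 13:+C, 14:+C, 15:+C
Rule 1 (one point beyond the 3σ limits) is satisfied at point 8.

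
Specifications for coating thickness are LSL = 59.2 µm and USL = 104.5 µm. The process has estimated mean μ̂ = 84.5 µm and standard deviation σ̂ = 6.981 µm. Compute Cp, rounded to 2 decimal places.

Cp = (USL − LSL) / (6σ̂) = (104.5 − 59.2) / (6 × 6.981) = 45.3000 / 41.8860 = 1.0815

1.08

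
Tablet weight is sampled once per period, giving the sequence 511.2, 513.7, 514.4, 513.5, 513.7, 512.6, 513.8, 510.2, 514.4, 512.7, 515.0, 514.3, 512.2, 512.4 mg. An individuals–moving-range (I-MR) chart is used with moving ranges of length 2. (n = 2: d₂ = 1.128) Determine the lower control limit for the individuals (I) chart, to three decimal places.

X̄ = (511.2 + 513.7 + 514.4 + 513.5 + 513.7 + 512.6 + 513.8 + 510.2 + 514.4 + 512.7 + 515.0 + 514.3 + 512.2 + 512.4) / 14 = 513.1500
Moving ranges: 2.5, 0.7, 0.9, 0.2, 1.1, 1.2, 3.6, 4.2, 1.7, 2.3, 0.7, 2.1, 0.2; M̄R̄ = 21.4000 / 13 = 1.6462
LCL = X̄ − 3·M̄R̄/d₂ = 513.1500 − 3 × 1.6462 / 1.128 = 508.7719

508.772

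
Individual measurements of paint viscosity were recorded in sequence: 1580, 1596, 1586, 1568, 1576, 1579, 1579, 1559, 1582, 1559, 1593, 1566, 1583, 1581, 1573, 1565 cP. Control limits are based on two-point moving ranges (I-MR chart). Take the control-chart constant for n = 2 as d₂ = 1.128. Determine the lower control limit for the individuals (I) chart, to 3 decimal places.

X̄ = (1580 + 1596 + 1586 + 1568 + 1576 + 1579 + 1579 + 1559 + 1582 + 1559 + 1593 + 1566 + 1583 + 1581 + 1573 + 1565) / 16 = 1576.5625
Moving ranges: 16, 10, 18, 8, 3, 0, 20, 23, 23, 34, 27, 17, 2, 8, 8; M̄R̄ = 217.0000 / 15 = 14.4667
LCL = X̄ − 3·M̄R̄/d₂ = 1576.5625 − 3 × 14.4667 / 1.128 = 1538.0873

1538.087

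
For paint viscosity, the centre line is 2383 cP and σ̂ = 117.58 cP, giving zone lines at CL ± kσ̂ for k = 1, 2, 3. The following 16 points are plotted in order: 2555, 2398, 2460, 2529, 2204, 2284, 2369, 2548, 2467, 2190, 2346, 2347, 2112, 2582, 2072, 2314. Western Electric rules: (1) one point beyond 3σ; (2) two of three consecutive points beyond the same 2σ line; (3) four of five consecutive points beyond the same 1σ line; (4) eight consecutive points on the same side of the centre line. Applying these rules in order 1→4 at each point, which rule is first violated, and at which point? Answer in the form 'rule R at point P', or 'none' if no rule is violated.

Zone of each point (C = within 1σ̂, B = 1σ̂–2σ̂, A = 2σ̂–3σ̂, * = beyond 3σ̂; sign = side of CL): 1:+B, 2:+C, 3:+C, 4:+B, 5:-B, 6:-C, 7:-C, 8:+B, 9:+C, 10:-B, 11:-C, 12:-C, 13:-A, 14:+B, 15:-A, 16:-C
Rule 2 (two of three consecutive points beyond the same 2σ limit) is satisfied at point 15.

rule 2 at point 15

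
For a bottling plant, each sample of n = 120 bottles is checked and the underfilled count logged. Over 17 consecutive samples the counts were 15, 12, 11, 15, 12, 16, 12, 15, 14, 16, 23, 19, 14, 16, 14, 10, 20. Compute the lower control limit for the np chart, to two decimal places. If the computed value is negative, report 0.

4.09

p̄ = Σdᵢ / (k·n) = 254 / (17 × 120) = 0.12451
LCL = np̄ − 3·√(np̄(1−p̄)) = 14.9412 − 3 × 3.6167 = 4.0909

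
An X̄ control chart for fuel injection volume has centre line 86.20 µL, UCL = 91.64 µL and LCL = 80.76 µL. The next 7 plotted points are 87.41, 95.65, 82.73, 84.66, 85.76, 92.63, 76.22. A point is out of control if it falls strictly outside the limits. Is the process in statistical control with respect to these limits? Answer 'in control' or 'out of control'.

Compare each point to [80.76, 91.64]: sample 2 = 95.65 > UCL; sample 6 = 92.63 > UCL; sample 7 = 76.22 < LCL.

out of control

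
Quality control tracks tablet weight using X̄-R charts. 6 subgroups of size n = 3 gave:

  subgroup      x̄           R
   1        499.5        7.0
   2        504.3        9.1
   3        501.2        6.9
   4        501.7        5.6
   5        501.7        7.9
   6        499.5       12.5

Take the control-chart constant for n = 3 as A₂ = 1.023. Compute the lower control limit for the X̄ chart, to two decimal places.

X̄̄ = (499.5 + 504.3 + 501.2 + 501.7 + 501.7 + 499.5) / 6 = 3007.9000 / 6 = 501.3167
R̄ = (7.0 + 9.1 + 6.9 + 5.6 + 7.9 + 12.5) / 6 = 49.0000 / 6 = 8.1667
LCL = X̄̄ − A₂·R̄ = 501.3167 − 1.023 × 8.1667 = 492.9622

492.96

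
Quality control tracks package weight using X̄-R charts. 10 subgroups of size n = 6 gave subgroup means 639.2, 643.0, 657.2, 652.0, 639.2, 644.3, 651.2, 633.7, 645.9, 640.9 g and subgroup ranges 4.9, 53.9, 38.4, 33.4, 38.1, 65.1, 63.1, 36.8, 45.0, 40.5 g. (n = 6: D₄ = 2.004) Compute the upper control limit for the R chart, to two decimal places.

R̄ = (4.9 + 53.9 + 38.4 + 33.4 + 38.1 + 65.1 + 63.1 + 36.8 + 45.0 + 40.5) / 10 = 419.2000 / 10 = 41.9200
UCL_R = D₄·R̄ = 2.004 × 41.9200 = 84.0077

84.01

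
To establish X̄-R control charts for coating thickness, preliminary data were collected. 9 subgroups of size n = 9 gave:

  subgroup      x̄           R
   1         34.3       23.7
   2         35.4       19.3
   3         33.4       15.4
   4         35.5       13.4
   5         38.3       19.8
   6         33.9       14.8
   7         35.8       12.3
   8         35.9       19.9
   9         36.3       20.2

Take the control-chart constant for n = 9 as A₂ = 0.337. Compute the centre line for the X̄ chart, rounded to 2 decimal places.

35.42

X̄̄ = (34.3 + 35.4 + 33.4 + 35.5 + 38.3 + 33.9 + 35.8 + 35.9 + 36.3) / 9 = 318.8000 / 9 = 35.4222
CL = X̄̄ = 35.4222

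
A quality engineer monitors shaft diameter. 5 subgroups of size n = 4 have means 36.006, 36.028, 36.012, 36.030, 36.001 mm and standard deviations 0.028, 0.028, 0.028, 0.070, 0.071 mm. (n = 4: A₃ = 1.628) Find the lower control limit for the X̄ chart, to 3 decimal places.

35.942

X̄̄ = (36.006 + 36.028 + 36.012 + 36.030 + 36.001) / 5 = 36.0154
s̄ = (0.028 + 0.028 + 0.028 + 0.070 + 0.071) / 5 = 0.0450
LCL = X̄̄ − A₃·s̄ = 36.0154 − 1.628 × 0.0450 = 35.9421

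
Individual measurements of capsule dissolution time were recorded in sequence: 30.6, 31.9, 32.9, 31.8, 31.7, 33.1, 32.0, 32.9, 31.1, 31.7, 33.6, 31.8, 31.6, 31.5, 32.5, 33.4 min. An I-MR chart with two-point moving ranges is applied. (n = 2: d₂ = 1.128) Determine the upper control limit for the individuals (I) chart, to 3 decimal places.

34.826

X̄ = (30.6 + 31.9 + 32.9 + 31.8 + 31.7 + 33.1 + 32.0 + 32.9 + 31.1 + 31.7 + 33.6 + 31.8 + 31.6 + 31.5 + 32.5 + 33.4) / 16 = 32.1313
Moving ranges: 1.3, 1.0, 1.1, 0.1, 1.4, 1.1, 0.9, 1.8, 0.6, 1.9, 1.8, 0.2, 0.1, 1.0, 0.9; M̄R̄ = 15.2000 / 15 = 1.0133
UCL = X̄ + 3·M̄R̄/d₂ = 32.1313 + 3 × 1.0133 / 1.128 = 34.8263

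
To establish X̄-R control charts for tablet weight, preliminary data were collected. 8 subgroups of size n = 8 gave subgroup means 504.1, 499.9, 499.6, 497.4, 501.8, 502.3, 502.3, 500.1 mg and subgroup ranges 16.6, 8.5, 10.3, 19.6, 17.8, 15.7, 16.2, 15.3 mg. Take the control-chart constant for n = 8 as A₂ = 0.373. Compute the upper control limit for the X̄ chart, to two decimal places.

X̄̄ = (504.1 + 499.9 + 499.6 + 497.4 + 501.8 + 502.3 + 502.3 + 500.1) / 8 = 4007.5000 / 8 = 500.9375
R̄ = (16.6 + 8.5 + 10.3 + 19.6 + 17.8 + 15.7 + 16.2 + 15.3) / 8 = 120.0000 / 8 = 15.0000
UCL = X̄̄ + A₂·R̄ = 500.9375 + 0.373 × 15.0000 = 506.5325

506.53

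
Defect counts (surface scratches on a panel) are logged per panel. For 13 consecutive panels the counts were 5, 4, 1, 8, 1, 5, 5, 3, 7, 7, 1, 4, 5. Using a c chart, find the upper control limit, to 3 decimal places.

10.534

c̄ = (5 + 4 + 1 + 8 + 1 + 5 + 5 + 3 + 7 + 7 + 1 + 4 + 5) / 13 = 56 / 13 = 4.3077
UCL = c̄ + 3√c̄ = 4.3077 + 3 × √4.3077 = 4.3077 + 3 × 2.0755 = 10.5342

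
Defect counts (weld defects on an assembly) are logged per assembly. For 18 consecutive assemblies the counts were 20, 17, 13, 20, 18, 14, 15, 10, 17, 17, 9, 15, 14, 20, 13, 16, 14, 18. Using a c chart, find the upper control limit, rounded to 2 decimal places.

c̄ = (20 + 17 + 13 + 20 + 18 + 14 + 15 + 10 + 17 + 17 + 9 + 15 + 14 + 20 + 13 + 16 + 14 + 18) / 18 = 280 / 18 = 15.5556
UCL = c̄ + 3√c̄ = 15.5556 + 3 × √15.5556 = 15.5556 + 3 × 3.9441 = 27.3877

27.39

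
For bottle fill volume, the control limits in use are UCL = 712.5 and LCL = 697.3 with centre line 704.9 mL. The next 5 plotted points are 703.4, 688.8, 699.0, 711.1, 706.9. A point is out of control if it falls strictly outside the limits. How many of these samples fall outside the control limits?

Compare each point to [697.3, 712.5]: sample 2 = 688.8 < LCL.

1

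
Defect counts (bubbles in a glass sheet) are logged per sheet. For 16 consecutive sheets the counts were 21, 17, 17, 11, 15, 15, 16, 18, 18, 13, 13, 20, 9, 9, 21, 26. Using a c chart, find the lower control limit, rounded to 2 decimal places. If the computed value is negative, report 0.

c̄ = (21 + 17 + 17 + 11 + 15 + 15 + 16 + 18 + 18 + 13 + 13 + 20 + 9 + 9 + 21 + 26) / 16 = 259 / 16 = 16.1875
LCL = c̄ − 3√c̄ = 16.1875 − 3 × 4.0234 = 4.1174

4.12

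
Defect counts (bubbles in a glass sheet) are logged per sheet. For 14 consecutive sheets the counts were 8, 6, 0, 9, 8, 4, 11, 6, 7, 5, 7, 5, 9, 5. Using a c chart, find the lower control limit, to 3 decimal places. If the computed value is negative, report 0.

0.000

c̄ = (8 + 6 + 0 + 9 + 8 + 4 + 11 + 6 + 7 + 5 + 7 + 5 + 9 + 5) / 14 = 90 / 14 = 6.4286
LCL = c̄ − 3√c̄ = 6.4286 − 3 × 2.5355 = -1.1778 → 0 (cannot be negative)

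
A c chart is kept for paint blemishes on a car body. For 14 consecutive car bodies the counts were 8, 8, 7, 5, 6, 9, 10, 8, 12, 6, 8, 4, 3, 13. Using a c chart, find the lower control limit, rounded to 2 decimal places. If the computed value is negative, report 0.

0.00

c̄ = (8 + 8 + 7 + 5 + 6 + 9 + 10 + 8 + 12 + 6 + 8 + 4 + 3 + 13) / 14 = 107 / 14 = 7.6429
LCL = c̄ − 3√c̄ = 7.6429 − 3 × 2.7646 = -0.6509 → 0 (cannot be negative)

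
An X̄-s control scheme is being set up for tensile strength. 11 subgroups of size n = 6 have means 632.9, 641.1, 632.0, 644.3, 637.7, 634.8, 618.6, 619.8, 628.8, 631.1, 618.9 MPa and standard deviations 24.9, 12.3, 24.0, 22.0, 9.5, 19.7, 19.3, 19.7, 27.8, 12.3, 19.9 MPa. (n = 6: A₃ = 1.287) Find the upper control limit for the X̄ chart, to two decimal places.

X̄̄ = (632.9 + 641.1 + 632.0 + 644.3 + 637.7 + 634.8 + 618.6 + 619.8 + 628.8 + 631.1 + 618.9) / 11 = 630.9091
s̄ = (24.9 + 12.3 + 24.0 + 22.0 + 9.5 + 19.7 + 19.3 + 19.7 + 27.8 + 12.3 + 19.9) / 11 = 19.2182
UCL = X̄̄ + A₃·s̄ = 630.9091 + 1.287 × 19.2182 = 655.6429

655.64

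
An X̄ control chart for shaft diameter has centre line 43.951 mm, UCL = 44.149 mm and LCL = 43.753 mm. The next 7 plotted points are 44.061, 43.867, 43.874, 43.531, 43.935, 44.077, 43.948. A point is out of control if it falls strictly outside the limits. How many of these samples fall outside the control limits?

1

Compare each point to [43.753, 44.149]: sample 4 = 43.531 < LCL.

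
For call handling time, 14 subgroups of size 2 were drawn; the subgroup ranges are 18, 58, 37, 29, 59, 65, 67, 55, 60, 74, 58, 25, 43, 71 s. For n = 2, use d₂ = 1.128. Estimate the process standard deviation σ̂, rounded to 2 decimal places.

45.53

R̄ = (18 + 58 + 37 + 29 + 59 + 65 + 67 + 55 + 60 + 74 + 58 + 25 + 43 + 71) / 14 = 51.3571
σ̂ = R̄ / d₂ = 51.3571 / 1.128 = 45.5294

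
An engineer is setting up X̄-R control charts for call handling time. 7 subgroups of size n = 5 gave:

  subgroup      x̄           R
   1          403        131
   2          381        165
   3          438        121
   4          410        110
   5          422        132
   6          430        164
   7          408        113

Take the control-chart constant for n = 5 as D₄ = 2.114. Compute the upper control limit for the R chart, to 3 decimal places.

282.672

R̄ = (131 + 165 + 121 + 110 + 132 + 164 + 113) / 7 = 936.0000 / 7 = 133.7143
UCL_R = D₄·R̄ = 2.114 × 133.7143 = 282.6720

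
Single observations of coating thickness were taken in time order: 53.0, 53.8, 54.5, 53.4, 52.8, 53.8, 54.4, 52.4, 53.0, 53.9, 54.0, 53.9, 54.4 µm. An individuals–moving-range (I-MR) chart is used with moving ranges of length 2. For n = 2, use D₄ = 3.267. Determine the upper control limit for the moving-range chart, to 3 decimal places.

2.450

Moving ranges: 0.8, 0.7, 1.1, 0.6, 1.0, 0.6, 2.0, 0.6, 0.9, 0.1, 0.1, 0.5; M̄R̄ = 9.0000 / 12 = 0.7500
UCL_MR = D₄·M̄R̄ = 3.267 × 0.7500 = 2.4503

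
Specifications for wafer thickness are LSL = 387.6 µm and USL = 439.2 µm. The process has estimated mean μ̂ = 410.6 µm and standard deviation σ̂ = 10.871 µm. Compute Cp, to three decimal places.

0.791

Cp = (USL − LSL) / (6σ̂) = (439.2 − 387.6) / (6 × 10.871) = 51.6000 / 65.2260 = 0.7911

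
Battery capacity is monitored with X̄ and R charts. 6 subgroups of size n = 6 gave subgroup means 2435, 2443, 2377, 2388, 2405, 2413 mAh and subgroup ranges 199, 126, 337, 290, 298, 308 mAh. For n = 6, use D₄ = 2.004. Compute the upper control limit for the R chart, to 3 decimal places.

R̄ = (199 + 126 + 337 + 290 + 298 + 308) / 6 = 1558.0000 / 6 = 259.6667
UCL_R = D₄·R̄ = 2.004 × 259.6667 = 520.3720

520.372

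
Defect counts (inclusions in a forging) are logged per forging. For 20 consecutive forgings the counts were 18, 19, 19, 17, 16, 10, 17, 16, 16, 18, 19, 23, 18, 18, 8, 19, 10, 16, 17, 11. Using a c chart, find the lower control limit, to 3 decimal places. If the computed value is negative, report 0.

4.157

c̄ = (18 + 19 + 19 + 17 + 16 + 10 + 17 + 16 + 16 + 18 + 19 + 23 + 18 + 18 + 8 + 19 + 10 + 16 + 17 + 11) / 20 = 325 / 20 = 16.2500
LCL = c̄ − 3√c̄ = 16.2500 − 3 × 4.0311 = 4.1566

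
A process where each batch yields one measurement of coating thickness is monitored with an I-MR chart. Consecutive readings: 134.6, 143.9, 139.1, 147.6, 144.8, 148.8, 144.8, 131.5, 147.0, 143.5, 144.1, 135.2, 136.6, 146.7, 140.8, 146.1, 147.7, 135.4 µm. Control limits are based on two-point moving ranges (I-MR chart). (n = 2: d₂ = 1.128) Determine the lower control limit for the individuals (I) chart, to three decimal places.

X̄ = (134.6 + 143.9 + 139.1 + 147.6 + 144.8 + 148.8 + 144.8 + 131.5 + 147.0 + 143.5 + 144.1 + 135.2 + 136.6 + 146.7 + 140.8 + 146.1 + 147.7 + 135.4) / 18 = 142.1222
Moving ranges: 9.3, 4.8, 8.5, 2.8, 4.0, 4.0, 13.3, 15.5, 3.5, 0.6, 8.9, 1.4, 10.1, 5.9, 5.3, 1.6, 12.3; M̄R̄ = 111.8000 / 17 = 6.5765
LCL = X̄ − 3·M̄R̄/d₂ = 142.1222 − 3 × 6.5765 / 1.128 = 124.6316

124.632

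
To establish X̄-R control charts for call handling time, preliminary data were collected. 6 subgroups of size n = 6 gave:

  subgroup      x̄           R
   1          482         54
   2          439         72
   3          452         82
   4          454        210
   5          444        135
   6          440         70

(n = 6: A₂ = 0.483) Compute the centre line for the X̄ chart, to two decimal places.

451.83

X̄̄ = (482 + 439 + 452 + 454 + 444 + 440) / 6 = 2711.0000 / 6 = 451.8333
CL = X̄̄ = 451.8333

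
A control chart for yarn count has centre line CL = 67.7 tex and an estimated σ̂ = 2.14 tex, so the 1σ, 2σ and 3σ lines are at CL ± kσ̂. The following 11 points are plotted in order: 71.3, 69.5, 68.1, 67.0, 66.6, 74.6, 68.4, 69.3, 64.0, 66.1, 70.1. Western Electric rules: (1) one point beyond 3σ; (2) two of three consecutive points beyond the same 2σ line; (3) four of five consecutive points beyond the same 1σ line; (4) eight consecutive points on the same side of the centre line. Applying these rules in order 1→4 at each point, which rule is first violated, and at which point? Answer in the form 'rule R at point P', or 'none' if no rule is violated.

rule 1 at point 6

Zone of each point (C = within 1σ̂, B = 1σ̂–2σ̂, A = 2σ̂–3σ̂, * = beyond 3σ̂; sign = side of CL): 1:+B, 2:+C, 3:+C, 4:-C, 5:-C, 6:+*, 7:+C, 8:+C, 9:-B, 10:-C, 11:+B
Rule 1 (one point beyond the 3σ limits) is satisfied at point 6.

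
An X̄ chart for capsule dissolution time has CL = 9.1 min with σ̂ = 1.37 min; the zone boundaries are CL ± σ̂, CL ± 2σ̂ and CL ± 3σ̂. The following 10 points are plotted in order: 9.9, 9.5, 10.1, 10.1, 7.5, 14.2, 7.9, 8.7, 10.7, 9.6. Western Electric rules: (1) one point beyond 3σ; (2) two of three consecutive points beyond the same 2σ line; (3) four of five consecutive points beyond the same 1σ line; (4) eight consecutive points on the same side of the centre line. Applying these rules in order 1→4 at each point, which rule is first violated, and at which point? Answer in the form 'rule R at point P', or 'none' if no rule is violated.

Zone of each point (C = within 1σ̂, B = 1σ̂–2σ̂, A = 2σ̂–3σ̂, * = beyond 3σ̂; sign = side of CL): 1:+C, 2:+C, 3:+C, 4:+C, 5:-B, 6:+*, 7:-C, 8:-C, 9:+B, 10:+C
Rule 1 (one point beyond the 3σ limits) is satisfied at point 6.

rule 1 at point 6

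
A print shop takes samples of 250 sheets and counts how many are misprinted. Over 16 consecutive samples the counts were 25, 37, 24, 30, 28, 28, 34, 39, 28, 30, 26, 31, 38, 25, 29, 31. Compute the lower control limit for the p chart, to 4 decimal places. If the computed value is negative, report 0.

p̄ = Σdᵢ / (k·n) = 483 / (16 × 250) = 0.12075
LCL = p̄ − 3·√(p̄(1−p̄)/n) = 0.12075 − 3 × 0.02061 = 0.05893

0.0589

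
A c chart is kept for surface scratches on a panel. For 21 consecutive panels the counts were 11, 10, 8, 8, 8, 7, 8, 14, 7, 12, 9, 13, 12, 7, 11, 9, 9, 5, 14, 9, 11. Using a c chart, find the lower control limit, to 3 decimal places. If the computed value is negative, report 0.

c̄ = (11 + 10 + 8 + 8 + 8 + 7 + 8 + 14 + 7 + 12 + 9 + 13 + 12 + 7 + 11 + 9 + 9 + 5 + 14 + 9 + 11) / 21 = 202 / 21 = 9.6190
LCL = c̄ − 3√c̄ = 9.6190 − 3 × 3.1015 = 0.3147

0.315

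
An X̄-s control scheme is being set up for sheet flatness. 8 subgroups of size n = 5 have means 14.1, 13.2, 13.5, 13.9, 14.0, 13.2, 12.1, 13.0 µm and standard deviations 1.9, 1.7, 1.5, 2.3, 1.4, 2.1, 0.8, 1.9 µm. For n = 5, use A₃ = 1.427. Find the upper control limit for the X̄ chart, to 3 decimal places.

X̄̄ = (14.1 + 13.2 + 13.5 + 13.9 + 14.0 + 13.2 + 12.1 + 13.0) / 8 = 13.3750
s̄ = (1.9 + 1.7 + 1.5 + 2.3 + 1.4 + 2.1 + 0.8 + 1.9) / 8 = 1.7000
UCL = X̄̄ + A₃·s̄ = 13.3750 + 1.427 × 1.7000 = 15.8009

15.801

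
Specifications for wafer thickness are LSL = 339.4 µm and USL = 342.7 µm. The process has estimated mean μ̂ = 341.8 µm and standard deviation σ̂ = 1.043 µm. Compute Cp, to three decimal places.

Cp = (USL − LSL) / (6σ̂) = (342.7 − 339.4) / (6 × 1.043) = 3.3000 / 6.2580 = 0.5273

0.527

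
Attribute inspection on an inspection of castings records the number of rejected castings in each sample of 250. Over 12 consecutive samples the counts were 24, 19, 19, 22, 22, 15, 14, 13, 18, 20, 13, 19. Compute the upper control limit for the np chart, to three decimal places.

p̄ = Σdᵢ / (k·n) = 218 / (12 × 250) = 0.07267
UCL = np̄ + 3·√(np̄(1−p̄)) = 18.1667 + 3 × √(18.1667×0.92733) = 18.1667 + 3 × 4.1045 = 30.4800

30.480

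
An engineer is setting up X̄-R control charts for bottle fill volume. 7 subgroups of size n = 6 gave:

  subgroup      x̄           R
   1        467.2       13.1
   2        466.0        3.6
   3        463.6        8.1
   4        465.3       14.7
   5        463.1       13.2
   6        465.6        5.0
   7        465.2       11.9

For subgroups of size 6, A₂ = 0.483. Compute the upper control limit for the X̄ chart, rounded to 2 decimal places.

X̄̄ = (467.2 + 466.0 + 463.6 + 465.3 + 463.1 + 465.6 + 465.2) / 7 = 3256.0000 / 7 = 465.1429
R̄ = (13.1 + 3.6 + 8.1 + 14.7 + 13.2 + 5.0 + 11.9) / 7 = 69.6000 / 7 = 9.9429
UCL = X̄̄ + A₂·R̄ = 465.1429 + 0.483 × 9.9429 = 469.9453

469.95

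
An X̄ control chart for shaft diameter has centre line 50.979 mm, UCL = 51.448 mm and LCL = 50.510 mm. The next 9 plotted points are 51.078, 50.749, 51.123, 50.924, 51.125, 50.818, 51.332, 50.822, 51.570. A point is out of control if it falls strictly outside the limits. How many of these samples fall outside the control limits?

Compare each point to [50.510, 51.448]: sample 9 = 51.570 > UCL.

1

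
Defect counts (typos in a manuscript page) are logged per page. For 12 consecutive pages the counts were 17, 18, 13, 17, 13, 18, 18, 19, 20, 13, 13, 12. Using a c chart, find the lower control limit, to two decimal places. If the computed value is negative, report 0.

3.95

c̄ = (17 + 18 + 13 + 17 + 13 + 18 + 18 + 19 + 20 + 13 + 13 + 12) / 12 = 191 / 12 = 15.9167
LCL = c̄ − 3√c̄ = 15.9167 − 3 × 3.9896 = 3.9480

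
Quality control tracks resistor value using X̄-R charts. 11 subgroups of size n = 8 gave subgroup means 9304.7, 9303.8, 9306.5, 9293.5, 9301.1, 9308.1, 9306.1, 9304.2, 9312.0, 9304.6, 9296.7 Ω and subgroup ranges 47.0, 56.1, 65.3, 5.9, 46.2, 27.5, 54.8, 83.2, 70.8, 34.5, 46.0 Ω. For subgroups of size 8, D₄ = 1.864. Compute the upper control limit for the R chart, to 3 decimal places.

R̄ = (47.0 + 56.1 + 65.3 + 5.9 + 46.2 + 27.5 + 54.8 + 83.2 + 70.8 + 34.5 + 46.0) / 11 = 537.3000 / 11 = 48.8455
UCL_R = D₄·R̄ = 1.864 × 48.8455 = 91.0479

91.048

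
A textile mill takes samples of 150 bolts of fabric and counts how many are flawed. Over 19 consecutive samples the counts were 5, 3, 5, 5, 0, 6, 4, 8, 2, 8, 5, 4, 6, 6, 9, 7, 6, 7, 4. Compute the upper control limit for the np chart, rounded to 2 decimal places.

p̄ = Σdᵢ / (k·n) = 100 / (19 × 150) = 0.03509
UCL = np̄ + 3·√(np̄(1−p̄)) = 5.2632 + 3 × √(5.2632×0.96491) = 5.2632 + 3 × 2.2535 = 12.0238

12.02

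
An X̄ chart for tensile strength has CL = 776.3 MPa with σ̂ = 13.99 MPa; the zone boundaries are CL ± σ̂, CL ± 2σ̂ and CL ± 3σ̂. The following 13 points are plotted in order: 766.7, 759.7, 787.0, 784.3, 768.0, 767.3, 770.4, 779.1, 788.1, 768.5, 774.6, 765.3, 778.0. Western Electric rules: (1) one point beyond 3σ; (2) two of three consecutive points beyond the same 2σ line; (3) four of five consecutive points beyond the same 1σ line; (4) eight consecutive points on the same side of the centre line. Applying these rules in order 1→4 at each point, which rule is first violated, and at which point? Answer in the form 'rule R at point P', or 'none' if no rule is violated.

none

Zone of each point (C = within 1σ̂, B = 1σ̂–2σ̂, A = 2σ̂–3σ̂, * = beyond 3σ̂; sign = side of CL): 1:-C, 2:-B, 3:+C, 4:+C, 5:-C, 6:-C, 7:-C, 8:+C, 9:+C, 10:-C, 11:-C, 12:-C, 13:+C
No rule fires across all 13 points.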